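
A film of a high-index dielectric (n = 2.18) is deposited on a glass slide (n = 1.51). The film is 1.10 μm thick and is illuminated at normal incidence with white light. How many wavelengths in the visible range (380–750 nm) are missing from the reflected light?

6

Ray reflecting at the top interface goes from n = 1.0 toward n = 2.18: a half-wave phase shift.
At the lower boundary (n = 2.18 to n = 1.51) the reflected ray undergoes no phase shift.
The two reflections differ by half a wavelength.
For dark reflection here: 2 n t = m λ.
λ = 2 n t / m = 4796 / m nm.
m=6: 799 nm (IR); m=7: 685 nm (visible); m=8: 600 nm (visible); m=9: 533 nm (visible); m=10: 480 nm (visible); m=11: 436 nm (visible); m=12: 400 nm (visible); m=13: 369 nm (UV).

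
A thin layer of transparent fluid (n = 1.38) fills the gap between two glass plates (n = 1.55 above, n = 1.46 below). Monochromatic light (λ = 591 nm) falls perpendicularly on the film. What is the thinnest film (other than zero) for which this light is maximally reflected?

Top surface (1.55 → 1.38): reflection off a lower-index medium gives no phase shift.
Bottom surface (1.38 → 1.46): reflection off a higher-index medium gives a half-wave phase shift.
Exactly one π shift → a net half-wave offset.
For maximum reflection here: 2 n t = (m + ½) λ.
Minimum at m = 0: t = λ / (4 n) = 591 / (4 × 1.38) = 107 nm.

107 nm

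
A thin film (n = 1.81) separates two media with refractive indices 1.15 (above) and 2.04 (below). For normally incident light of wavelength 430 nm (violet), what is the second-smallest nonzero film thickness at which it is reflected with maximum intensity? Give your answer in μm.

0.238 μm

Ray reflecting at the top interface goes from n = 1.15 toward n = 1.81: a half-wave phase shift.
Bottom surface (1.81 → 2.04): reflection off a higher-index medium gives a half-wave phase shift.
Net: no relative phase inversion (both shifts match).
For strong reflection here: 2 n t = m λ.
The second-smallest nonzero thickness corresponds to m = 2: t = m λ / (2 n) = 2.00 × 430 / (2 × 1.81) = 238 nm.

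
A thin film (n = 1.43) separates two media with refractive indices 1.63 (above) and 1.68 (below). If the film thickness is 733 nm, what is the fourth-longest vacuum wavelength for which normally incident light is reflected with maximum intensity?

At the upper boundary (n = 1.63 to n = 1.43) the reflected ray undergoes no phase shift.
At the lower boundary (n = 1.43 to n = 1.68) the reflected ray undergoes a half-wave phase shift.
Net: one phase inversion between the two reflected rays.
With one net inversion, constructive interference in reflection requires 2 n t = (m + ½) λ.
λ = 2 n t / (m + ½). The fourth-longest wavelength is m = 3: λ = 2 × 1.43 × 733 / 3.50 = 599 nm.

599 nm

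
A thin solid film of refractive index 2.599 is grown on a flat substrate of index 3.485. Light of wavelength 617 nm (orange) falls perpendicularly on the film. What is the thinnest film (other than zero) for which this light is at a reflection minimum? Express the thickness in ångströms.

Ray reflecting at the top interface goes from n = 1.0 toward n = 2.599: a half-wave phase shift.
Ray reflecting at the bottom interface goes from n = 2.599 toward n = 3.485: a half-wave phase shift.
Zero or two π shifts → no net half-wave offset.
So the condition for destructive reflection is 2 n t = (m + ½) λ.
Minimum at m = 0: t = λ / (4 n) = 617 / (4 × 2.599) = 59.3 nm.

593 Å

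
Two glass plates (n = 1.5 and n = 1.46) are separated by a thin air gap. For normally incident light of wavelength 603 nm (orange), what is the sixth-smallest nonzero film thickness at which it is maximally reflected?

Ray reflecting at the top interface goes from n = 1.5 toward n = 1.0: no phase shift.
Bottom surface (1.0 → 1.46): reflection off a higher-index medium gives a half-wave phase shift.
Exactly one π shift → a net half-wave offset.
So the condition for constructive reflection is 2 n t = (m + ½) λ.
The sixth-smallest nonzero thickness corresponds to m = 5: t = (m + ½) λ / (2 n) = 5.50 × 603 / (2 × 1.0) = 1658 nm.

1658 nm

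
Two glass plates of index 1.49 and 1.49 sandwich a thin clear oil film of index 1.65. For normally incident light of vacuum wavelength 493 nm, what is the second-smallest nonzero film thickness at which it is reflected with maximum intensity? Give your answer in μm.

At the upper boundary (n = 1.49 to n = 1.65) the reflected ray undergoes a half-wave phase shift.
Ray reflecting at the bottom interface goes from n = 1.65 toward n = 1.49: no phase shift.
The two reflections differ by half a wavelength.
So the condition for constructive reflection is 2 n t = (m + ½) λ.
The second-smallest nonzero thickness corresponds to m = 1: t = (m + ½) λ / (2 n) = 1.50 × 493 / (2 × 1.65) = 224 nm.

0.224 μm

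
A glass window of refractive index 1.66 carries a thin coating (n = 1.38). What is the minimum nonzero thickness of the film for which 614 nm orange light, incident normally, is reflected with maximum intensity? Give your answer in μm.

Ray reflecting at the top interface goes from n = 1.0 toward n = 1.38: a half-wave phase shift.
Bottom surface (1.38 → 1.66): reflection off a higher-index medium gives a half-wave phase shift.
Net: no relative phase inversion (both shifts match).
For maximum reflection here: 2 n t = m λ.
Minimum nonzero at m = 1: t = λ / (2 n) = 614 / (2 × 1.38) = 222 nm.

0.222 μm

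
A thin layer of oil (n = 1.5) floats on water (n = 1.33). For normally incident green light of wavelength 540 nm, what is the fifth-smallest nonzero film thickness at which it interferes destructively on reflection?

900 nm

At the upper boundary (n = 1.0 to n = 1.5) the reflected ray undergoes a half-wave phase shift.
At the lower boundary (n = 1.5 to n = 1.33) the reflected ray undergoes no phase shift.
The two reflections differ by half a wavelength.
For dark reflection here: 2 n t = m λ.
The fifth-smallest nonzero thickness corresponds to m = 5: t = m λ / (2 n) = 5.00 × 540 / (2 × 1.5) = 900 nm.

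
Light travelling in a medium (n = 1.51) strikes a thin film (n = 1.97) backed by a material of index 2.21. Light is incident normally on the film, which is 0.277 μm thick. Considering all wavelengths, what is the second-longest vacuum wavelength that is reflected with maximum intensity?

546 nm

At the upper boundary (n = 1.51 to n = 1.97) the reflected ray undergoes a half-wave phase shift.
At the lower boundary (n = 1.97 to n = 2.21) the reflected ray undergoes a half-wave phase shift.
Zero or two π shifts → no net half-wave offset.
So the condition for constructive reflection is 2 n t = m λ.
λ = 2 n t / m. The second-longest wavelength is m = 2: λ = 2 × 1.97 × 277 / 2.00 = 546 nm.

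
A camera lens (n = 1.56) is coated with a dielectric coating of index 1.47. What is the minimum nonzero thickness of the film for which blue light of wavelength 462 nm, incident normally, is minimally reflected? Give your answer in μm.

Ray reflecting at the top interface goes from n = 1.0 toward n = 1.47: a half-wave phase shift.
At the lower boundary (n = 1.47 to n = 1.56) the reflected ray undergoes a half-wave phase shift.
Zero or two π shifts → no net half-wave offset.
For minimum reflection here: 2 n t = (m + ½) λ.
Minimum at m = 0: t = λ / (4 n) = 462 / (4 × 1.47) = 78.6 nm.

0.0786 μm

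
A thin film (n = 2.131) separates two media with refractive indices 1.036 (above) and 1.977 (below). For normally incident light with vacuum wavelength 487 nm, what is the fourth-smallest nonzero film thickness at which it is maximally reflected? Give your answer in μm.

0.400 μm

Ray reflecting at the top interface goes from n = 1.036 toward n = 2.131: a half-wave phase shift.
At the lower boundary (n = 2.131 to n = 1.977) the reflected ray undergoes no phase shift.
Net: one phase inversion between the two reflected rays.
So the condition for constructive reflection is 2 n t = (m + ½) λ.
The fourth-smallest nonzero thickness corresponds to m = 3: t = (m + ½) λ / (2 n) = 3.50 × 487 / (2 × 2.131) = 400 nm.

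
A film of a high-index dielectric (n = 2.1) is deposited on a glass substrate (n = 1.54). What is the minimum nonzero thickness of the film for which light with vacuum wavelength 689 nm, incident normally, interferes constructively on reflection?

82.0 nm

Ray reflecting at the top interface goes from n = 1.0 toward n = 2.1: a half-wave phase shift.
At the lower boundary (n = 2.1 to n = 1.54) the reflected ray undergoes no phase shift.
Exactly one π shift → a net half-wave offset.
With one net inversion, constructive interference in reflection requires 2 n t = (m + ½) λ.
Minimum at m = 0: t = λ / (4 n) = 689 / (4 × 2.1) = 82.0 nm.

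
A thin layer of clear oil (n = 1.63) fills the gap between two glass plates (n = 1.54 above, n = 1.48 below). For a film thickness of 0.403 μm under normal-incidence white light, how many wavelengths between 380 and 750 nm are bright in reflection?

1

Ray reflecting at the top interface goes from n = 1.54 toward n = 1.63: a half-wave phase shift.
Bottom surface (1.63 → 1.48): reflection off a lower-index medium gives no phase shift.
Exactly one π shift → a net half-wave offset.
So the condition for constructive reflection is 2 n t = (m + ½) λ.
λ = 2 n t / (m + ½) = 1314 / (m + ½) nm.
m=1: 876 nm (IR); m=2: 526 nm (visible); m=3: 375 nm (UV).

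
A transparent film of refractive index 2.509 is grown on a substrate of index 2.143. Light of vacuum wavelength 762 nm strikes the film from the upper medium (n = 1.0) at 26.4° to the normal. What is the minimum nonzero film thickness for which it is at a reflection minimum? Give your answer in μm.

0.154 μm

Ray reflecting at the top interface goes from n = 1.0 toward n = 2.509: a half-wave phase shift.
Bottom surface (2.509 → 2.143): reflection off a lower-index medium gives no phase shift.
Exactly one π shift → a net half-wave offset.
For weak reflection here: 2 n t cos θ_r = m λ.
Snell's law: 1.0 sin 26.4° = 2.509 sin θ_r → sin θ_r = 0.177, cos θ_r = 0.984.
Minimum nonzero at m = 1: t = λ / (2 n cos θ_r) = 762 / (2 × 2.509 × 0.984) = 154 nm.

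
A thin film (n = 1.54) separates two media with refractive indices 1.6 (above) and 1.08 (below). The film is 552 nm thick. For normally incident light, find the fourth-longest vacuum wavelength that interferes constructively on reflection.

Ray reflecting at the top interface goes from n = 1.6 toward n = 1.54: no phase shift.
Ray reflecting at the bottom interface goes from n = 1.54 toward n = 1.08: no phase shift.
The two reflections carry the same phase change, so no net offset.
With no net inversion, constructive interference in reflection requires 2 n t = m λ.
λ = 2 n t / m. The fourth-longest wavelength is m = 4: λ = 2 × 1.54 × 552 / 4.00 = 425 nm.

425 nm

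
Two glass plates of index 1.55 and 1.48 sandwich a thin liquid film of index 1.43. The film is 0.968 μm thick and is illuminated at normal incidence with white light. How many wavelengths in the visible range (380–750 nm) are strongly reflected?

Ray reflecting at the top interface goes from n = 1.55 toward n = 1.43: no phase shift.
Ray reflecting at the bottom interface goes from n = 1.43 toward n = 1.48: a half-wave phase shift.
Net: one phase inversion between the two reflected rays.
With one net inversion, constructive interference in reflection requires 2 n t = (m + ½) λ.
λ = 2 n t / (m + ½) = 2768 / (m + ½) nm.
m=3: 791 nm (IR); m=4: 615 nm (visible); m=5: 503 nm (visible); m=6: 426 nm (visible); m=7: 369 nm (UV).

3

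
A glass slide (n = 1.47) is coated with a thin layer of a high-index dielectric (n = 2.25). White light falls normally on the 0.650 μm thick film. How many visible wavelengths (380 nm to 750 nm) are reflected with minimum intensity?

Top surface (1.0 → 2.25): reflection off a higher-index medium gives a half-wave phase shift.
Ray reflecting at the bottom interface goes from n = 2.25 toward n = 1.47: no phase shift.
Net: one phase inversion between the two reflected rays.
So the condition for destructive reflection is 2 n t = m λ.
λ = 2 n t / m = 2925 / m nm.
m=3: 975 nm (IR); m=4: 731 nm (visible); m=5: 585 nm (visible); m=6: 488 nm (visible); m=7: 418 nm (visible); m=8: 366 nm (UV).

4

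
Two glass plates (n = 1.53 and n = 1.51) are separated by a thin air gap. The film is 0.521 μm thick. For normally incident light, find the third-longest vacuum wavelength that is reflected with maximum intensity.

417 nm

Ray reflecting at the top interface goes from n = 1.53 toward n = 1.0: no phase shift.
Ray reflecting at the bottom interface goes from n = 1.0 toward n = 1.51: a half-wave phase shift.
The two reflections differ by half a wavelength.
For bright reflection here: 2 n t = (m + ½) λ.
λ = 2 n t / (m + ½). The third-longest wavelength is m = 2: λ = 2 × 1.0 × 521 / 2.50 = 417 nm.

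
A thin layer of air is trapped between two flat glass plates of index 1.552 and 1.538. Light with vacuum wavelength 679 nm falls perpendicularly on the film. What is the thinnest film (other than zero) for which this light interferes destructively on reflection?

Top surface (1.552 → 1.0): reflection off a lower-index medium gives no phase shift.
Bottom surface (1.0 → 1.538): reflection off a higher-index medium gives a half-wave phase shift.
Net: one phase inversion between the two reflected rays.
With one net inversion, destructive interference in reflection requires 2 n t = m λ.
Minimum nonzero at m = 1: t = λ / (2 n) = 679 / (2 × 1.0) = 340 nm.

340 nm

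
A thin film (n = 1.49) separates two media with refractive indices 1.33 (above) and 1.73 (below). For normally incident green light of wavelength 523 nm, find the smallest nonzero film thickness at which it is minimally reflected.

At the upper boundary (n = 1.33 to n = 1.49) the reflected ray undergoes a half-wave phase shift.
At the lower boundary (n = 1.49 to n = 1.73) the reflected ray undergoes a half-wave phase shift.
Net: no relative phase inversion (both shifts match).
With no net inversion, destructive interference in reflection requires 2 n t = (m + ½) λ.
Minimum at m = 0: t = λ / (4 n) = 523 / (4 × 1.49) = 87.8 nm.

87.8 nm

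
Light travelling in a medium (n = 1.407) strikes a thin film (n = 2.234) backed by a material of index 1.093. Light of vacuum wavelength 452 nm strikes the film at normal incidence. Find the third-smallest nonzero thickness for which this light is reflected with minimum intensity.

303 nm

Ray reflecting at the top interface goes from n = 1.407 toward n = 2.234: a half-wave phase shift.
Bottom surface (2.234 → 1.093): reflection off a lower-index medium gives no phase shift.
Exactly one π shift → a net half-wave offset.
So the condition for destructive reflection is 2 n t = m λ.
The third-smallest nonzero thickness corresponds to m = 3: t = m λ / (2 n) = 3.00 × 452 / (2 × 2.234) = 303 nm.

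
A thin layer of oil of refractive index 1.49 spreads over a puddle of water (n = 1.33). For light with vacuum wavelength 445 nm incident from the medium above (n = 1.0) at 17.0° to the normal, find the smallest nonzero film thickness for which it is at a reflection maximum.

At the upper boundary (n = 1.0 to n = 1.49) the reflected ray undergoes a half-wave phase shift.
At the lower boundary (n = 1.49 to n = 1.33) the reflected ray undergoes no phase shift.
Net: one phase inversion between the two reflected rays.
With one net inversion, constructive interference in reflection requires 2 n t cos θ_r = (m + ½) λ.
Snell's law: 1.0 sin 17.0° = 1.49 sin θ_r → sin θ_r = 0.196, cos θ_r = 0.981.
Minimum at m = 0: t = λ / (4 n cos θ_r) = 445 / (4 × 1.49 × 0.981) = 76.1 nm.

76.1 nm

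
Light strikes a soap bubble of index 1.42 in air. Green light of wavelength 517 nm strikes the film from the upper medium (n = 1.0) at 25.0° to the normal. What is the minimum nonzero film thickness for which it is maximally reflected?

95.3 nm

Ray reflecting at the top interface goes from n = 1.0 toward n = 1.42: a half-wave phase shift.
Ray reflecting at the bottom interface goes from n = 1.42 toward n = 1.0: no phase shift.
The two reflections differ by half a wavelength.
So the condition for constructive reflection is 2 n t cos θ_r = (m + ½) λ.
Snell's law: 1.0 sin 25.0° = 1.42 sin θ_r → sin θ_r = 0.298, cos θ_r = 0.955.
Minimum at m = 0: t = λ / (4 n cos θ_r) = 517 / (4 × 1.42 × 0.955) = 95.3 nm.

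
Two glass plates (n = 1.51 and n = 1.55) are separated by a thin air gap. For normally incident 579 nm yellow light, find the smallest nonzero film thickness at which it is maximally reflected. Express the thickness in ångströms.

1448 Å

Top surface (1.51 → 1.0): reflection off a lower-index medium gives no phase shift.
Bottom surface (1.0 → 1.55): reflection off a higher-index medium gives a half-wave phase shift.
Net: one phase inversion between the two reflected rays.
For strong reflection here: 2 n t = (m + ½) λ.
Minimum at m = 0: t = λ / (4 n) = 579 / (4 × 1.0) = 145 nm.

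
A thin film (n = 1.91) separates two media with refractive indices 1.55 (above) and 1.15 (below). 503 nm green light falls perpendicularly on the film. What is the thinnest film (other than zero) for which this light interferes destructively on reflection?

132 nm

At the upper boundary (n = 1.55 to n = 1.91) the reflected ray undergoes a half-wave phase shift.
Bottom surface (1.91 → 1.15): reflection off a lower-index medium gives no phase shift.
Exactly one π shift → a net half-wave offset.
For dark reflection here: 2 n t = m λ.
Minimum nonzero at m = 1: t = λ / (2 n) = 503 / (2 × 1.91) = 132 nm.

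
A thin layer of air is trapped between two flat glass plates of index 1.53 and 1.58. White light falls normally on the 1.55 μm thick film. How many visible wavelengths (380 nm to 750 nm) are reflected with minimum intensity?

4

At the upper boundary (n = 1.53 to n = 1.0) the reflected ray undergoes no phase shift.
Bottom surface (1.0 → 1.58): reflection off a higher-index medium gives a half-wave phase shift.
The two reflections differ by half a wavelength.
So the condition for destructive reflection is 2 n t = m λ.
λ = 2 n t / m = 3100 / m nm.
m=4: 775 nm (IR); m=5: 620 nm (visible); m=6: 517 nm (visible); m=7: 443 nm (visible); m=8: 388 nm (visible); m=9: 344 nm (UV).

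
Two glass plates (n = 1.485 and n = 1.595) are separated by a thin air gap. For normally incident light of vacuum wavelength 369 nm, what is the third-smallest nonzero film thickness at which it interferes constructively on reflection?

Ray reflecting at the top interface goes from n = 1.485 toward n = 1.0: no phase shift.
At the lower boundary (n = 1.0 to n = 1.595) the reflected ray undergoes a half-wave phase shift.
The two reflections differ by half a wavelength.
For maximum reflection here: 2 n t = (m + ½) λ.
The third-smallest nonzero thickness corresponds to m = 2: t = (m + ½) λ / (2 n) = 2.50 × 369 / (2 × 1.0) = 461 nm.

461 nm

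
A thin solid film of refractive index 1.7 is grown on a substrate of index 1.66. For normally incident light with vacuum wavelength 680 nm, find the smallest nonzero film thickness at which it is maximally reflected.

Ray reflecting at the top interface goes from n = 1.0 toward n = 1.7: a half-wave phase shift.
Ray reflecting at the bottom interface goes from n = 1.7 toward n = 1.66: no phase shift.
Exactly one π shift → a net half-wave offset.
So the condition for constructive reflection is 2 n t = (m + ½) λ.
Minimum at m = 0: t = λ / (4 n) = 680 / (4 × 1.7) = 100 nm.

100 nm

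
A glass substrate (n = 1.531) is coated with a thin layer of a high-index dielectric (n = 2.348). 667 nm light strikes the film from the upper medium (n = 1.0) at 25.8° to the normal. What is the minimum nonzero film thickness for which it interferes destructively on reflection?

145 nm

Ray reflecting at the top interface goes from n = 1.0 toward n = 2.348: a half-wave phase shift.
At the lower boundary (n = 2.348 to n = 1.531) the reflected ray undergoes no phase shift.
The two reflections differ by half a wavelength.
With one net inversion, destructive interference in reflection requires 2 n t cos θ_r = m λ.
Snell's law: 1.0 sin 25.8° = 2.348 sin θ_r → sin θ_r = 0.185, cos θ_r = 0.983.
Minimum nonzero at m = 1: t = λ / (2 n cos θ_r) = 667 / (2 × 2.348 × 0.983) = 145 nm.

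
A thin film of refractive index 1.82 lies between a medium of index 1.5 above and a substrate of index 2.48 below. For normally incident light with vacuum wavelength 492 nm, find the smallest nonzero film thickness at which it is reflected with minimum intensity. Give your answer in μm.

0.0676 μm

Top surface (1.5 → 1.82): reflection off a higher-index medium gives a half-wave phase shift.
At the lower boundary (n = 1.82 to n = 2.48) the reflected ray undergoes a half-wave phase shift.
The two reflections carry the same phase change, so no net offset.
With no net inversion, destructive interference in reflection requires 2 n t = (m + ½) λ.
Minimum at m = 0: t = λ / (4 n) = 492 / (4 × 1.82) = 67.6 nm.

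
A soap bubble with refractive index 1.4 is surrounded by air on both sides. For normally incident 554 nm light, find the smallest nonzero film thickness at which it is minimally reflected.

At the upper boundary (n = 1.0 to n = 1.4) the reflected ray undergoes a half-wave phase shift.
Ray reflecting at the bottom interface goes from n = 1.4 toward n = 1.0: no phase shift.
Exactly one π shift → a net half-wave offset.
For minimum reflection here: 2 n t = m λ.
Minimum nonzero at m = 1: t = λ / (2 n) = 554 / (2 × 1.4) = 198 nm.

198 nm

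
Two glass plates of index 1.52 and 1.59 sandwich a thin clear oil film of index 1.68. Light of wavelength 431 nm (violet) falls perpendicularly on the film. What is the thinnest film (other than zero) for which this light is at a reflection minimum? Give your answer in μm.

0.128 μm

Top surface (1.52 → 1.68): reflection off a higher-index medium gives a half-wave phase shift.
Bottom surface (1.68 → 1.59): reflection off a lower-index medium gives no phase shift.
Net: one phase inversion between the two reflected rays.
So the condition for destructive reflection is 2 n t = m λ.
Minimum nonzero at m = 1: t = λ / (2 n) = 431 / (2 × 1.68) = 128 nm.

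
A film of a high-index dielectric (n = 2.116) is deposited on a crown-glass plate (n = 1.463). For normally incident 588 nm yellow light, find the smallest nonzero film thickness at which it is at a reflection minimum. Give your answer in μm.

0.139 μm

At the upper boundary (n = 1.0 to n = 2.116) the reflected ray undergoes a half-wave phase shift.
Ray reflecting at the bottom interface goes from n = 2.116 toward n = 1.463: no phase shift.
The two reflections differ by half a wavelength.
So the condition for destructive reflection is 2 n t = m λ.
Minimum nonzero at m = 1: t = λ / (2 n) = 588 / (2 × 2.116) = 139 nm.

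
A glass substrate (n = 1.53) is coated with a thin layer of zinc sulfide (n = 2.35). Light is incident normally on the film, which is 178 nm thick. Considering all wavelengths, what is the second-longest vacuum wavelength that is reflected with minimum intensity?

Ray reflecting at the top interface goes from n = 1.0 toward n = 2.35: a half-wave phase shift.
Ray reflecting at the bottom interface goes from n = 2.35 toward n = 1.53: no phase shift.
The two reflections differ by half a wavelength.
For minimum reflection here: 2 n t = m λ.
λ = 2 n t / m. The second-longest wavelength is m = 2: λ = 2 × 2.35 × 178 / 2.00 = 418 nm.

418 nm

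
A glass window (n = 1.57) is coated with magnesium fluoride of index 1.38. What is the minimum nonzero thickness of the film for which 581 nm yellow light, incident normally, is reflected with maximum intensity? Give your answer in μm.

0.211 μm

At the upper boundary (n = 1.0 to n = 1.38) the reflected ray undergoes a half-wave phase shift.
Ray reflecting at the bottom interface goes from n = 1.38 toward n = 1.57: a half-wave phase shift.
Net: no relative phase inversion (both shifts match).
So the condition for constructive reflection is 2 n t = m λ.
Minimum nonzero at m = 1: t = λ / (2 n) = 581 / (2 × 1.38) = 211 nm.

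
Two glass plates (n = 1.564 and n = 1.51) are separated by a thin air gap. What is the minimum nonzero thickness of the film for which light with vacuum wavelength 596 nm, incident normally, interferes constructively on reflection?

149 nm

At the upper boundary (n = 1.564 to n = 1.0) the reflected ray undergoes no phase shift.
Ray reflecting at the bottom interface goes from n = 1.0 toward n = 1.51: a half-wave phase shift.
The two reflections differ by half a wavelength.
So the condition for constructive reflection is 2 n t = (m + ½) λ.
Minimum at m = 0: t = λ / (4 n) = 596 / (4 × 1.0) = 149 nm.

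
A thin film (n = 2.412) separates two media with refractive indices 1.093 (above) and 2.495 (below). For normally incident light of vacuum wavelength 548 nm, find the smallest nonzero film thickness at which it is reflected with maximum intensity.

Top surface (1.093 → 2.412): reflection off a higher-index medium gives a half-wave phase shift.
Ray reflecting at the bottom interface goes from n = 2.412 toward n = 2.495: a half-wave phase shift.
The two reflections carry the same phase change, so no net offset.
For maximum reflection here: 2 n t = m λ.
Minimum nonzero at m = 1: t = λ / (2 n) = 548 / (2 × 2.412) = 114 nm.

114 nm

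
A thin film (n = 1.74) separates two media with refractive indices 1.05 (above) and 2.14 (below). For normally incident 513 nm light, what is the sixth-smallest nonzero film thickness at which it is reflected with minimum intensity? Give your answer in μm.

0.811 μm

Ray reflecting at the top interface goes from n = 1.05 toward n = 1.74: a half-wave phase shift.
At the lower boundary (n = 1.74 to n = 2.14) the reflected ray undergoes a half-wave phase shift.
The two reflections carry the same phase change, so no net offset.
For minimum reflection here: 2 n t = (m + ½) λ.
The sixth-smallest nonzero thickness corresponds to m = 5: t = (m + ½) λ / (2 n) = 5.50 × 513 / (2 × 1.74) = 811 nm.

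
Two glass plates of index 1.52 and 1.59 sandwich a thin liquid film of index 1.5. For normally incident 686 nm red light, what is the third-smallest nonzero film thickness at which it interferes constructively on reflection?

572 nm

Ray reflecting at the top interface goes from n = 1.52 toward n = 1.5: no phase shift.
Bottom surface (1.5 → 1.59): reflection off a higher-index medium gives a half-wave phase shift.
Net: one phase inversion between the two reflected rays.
With one net inversion, constructive interference in reflection requires 2 n t = (m + ½) λ.
The third-smallest nonzero thickness corresponds to m = 2: t = (m + ½) λ / (2 n) = 2.50 × 686 / (2 × 1.5) = 572 nm.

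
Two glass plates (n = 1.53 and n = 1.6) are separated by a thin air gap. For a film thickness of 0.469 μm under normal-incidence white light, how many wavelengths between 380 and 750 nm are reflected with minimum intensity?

1

Top surface (1.53 → 1.0): reflection off a lower-index medium gives no phase shift.
Ray reflecting at the bottom interface goes from n = 1.0 toward n = 1.6: a half-wave phase shift.
Exactly one π shift → a net half-wave offset.
So the condition for destructive reflection is 2 n t = m λ.
λ = 2 n t / m = 938 / m nm.
m=1: 938 nm (IR); m=2: 469 nm (visible); m=3: 313 nm (UV).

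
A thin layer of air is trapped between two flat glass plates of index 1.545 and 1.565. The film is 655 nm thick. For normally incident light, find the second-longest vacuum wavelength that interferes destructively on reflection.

655 nm

At the upper boundary (n = 1.545 to n = 1.0) the reflected ray undergoes no phase shift.
At the lower boundary (n = 1.0 to n = 1.565) the reflected ray undergoes a half-wave phase shift.
Exactly one π shift → a net half-wave offset.
For weak reflection here: 2 n t = m λ.
λ = 2 n t / m. The second-longest wavelength is m = 2: λ = 2 × 1.0 × 655 / 2.00 = 655 nm.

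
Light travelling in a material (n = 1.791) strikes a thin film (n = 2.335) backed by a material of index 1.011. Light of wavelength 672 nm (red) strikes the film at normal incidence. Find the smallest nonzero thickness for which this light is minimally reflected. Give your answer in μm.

0.144 μm

Top surface (1.791 → 2.335): reflection off a higher-index medium gives a half-wave phase shift.
At the lower boundary (n = 2.335 to n = 1.011) the reflected ray undergoes no phase shift.
The two reflections differ by half a wavelength.
For minimum reflection here: 2 n t = m λ.
The smallest nonzero thickness corresponds to m = 1: t = m λ / (2 n) = 1.00 × 672 / (2 × 2.335) = 144 nm.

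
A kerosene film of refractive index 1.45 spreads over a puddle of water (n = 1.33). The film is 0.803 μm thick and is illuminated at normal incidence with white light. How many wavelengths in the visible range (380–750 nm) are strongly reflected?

Ray reflecting at the top interface goes from n = 1.0 toward n = 1.45: a half-wave phase shift.
Bottom surface (1.45 → 1.33): reflection off a lower-index medium gives no phase shift.
The two reflections differ by half a wavelength.
With one net inversion, constructive interference in reflection requires 2 n t = (m + ½) λ.
λ = 2 n t / (m + ½) = 2329 / (m + ½) nm.
m=2: 931 nm (IR); m=3: 665 nm (visible); m=4: 517 nm (visible); m=5: 423 nm (visible); m=6: 358 nm (UV).

3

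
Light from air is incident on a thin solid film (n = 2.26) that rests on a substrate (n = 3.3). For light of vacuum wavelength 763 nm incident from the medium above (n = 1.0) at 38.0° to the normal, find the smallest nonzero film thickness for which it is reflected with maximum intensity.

175 nm

Ray reflecting at the top interface goes from n = 1.0 toward n = 2.26: a half-wave phase shift.
At the lower boundary (n = 2.26 to n = 3.3) the reflected ray undergoes a half-wave phase shift.
Zero or two π shifts → no net half-wave offset.
So the condition for constructive reflection is 2 n t cos θ_r = m λ.
Snell's law: 1.0 sin 38.0° = 2.26 sin θ_r → sin θ_r = 0.272, cos θ_r = 0.962.
Minimum nonzero at m = 1: t = λ / (2 n cos θ_r) = 763 / (2 × 2.26 × 0.962) = 175 nm.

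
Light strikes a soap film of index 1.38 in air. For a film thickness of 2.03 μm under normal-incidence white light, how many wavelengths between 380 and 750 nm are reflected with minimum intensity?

Top surface (1.0 → 1.38): reflection off a higher-index medium gives a half-wave phase shift.
At the lower boundary (n = 1.38 to n = 1.0) the reflected ray undergoes no phase shift.
Net: one phase inversion between the two reflected rays.
For weak reflection here: 2 n t = m λ.
λ = 2 n t / m = 5603 / m nm.
m=7: 800 nm (IR); m=8: 700 nm (visible); m=9: 623 nm (visible); m=10: 560 nm (visible); m=11: 509 nm (visible); m=12: 467 nm (visible); m=13: 431 nm (visible); m=14: 400 nm (visible); m=15: 374 nm (UV).

7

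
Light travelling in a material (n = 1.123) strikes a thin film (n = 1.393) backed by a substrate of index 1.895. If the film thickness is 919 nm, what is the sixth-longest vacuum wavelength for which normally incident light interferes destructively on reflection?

466 nm

Ray reflecting at the top interface goes from n = 1.123 toward n = 1.393: a half-wave phase shift.
Ray reflecting at the bottom interface goes from n = 1.393 toward n = 1.895: a half-wave phase shift.
The two reflections carry the same phase change, so no net offset.
So the condition for destructive reflection is 2 n t = (m + ½) λ.
λ = 2 n t / (m + ½). The sixth-longest wavelength is m = 5: λ = 2 × 1.393 × 919 / 5.50 = 466 nm.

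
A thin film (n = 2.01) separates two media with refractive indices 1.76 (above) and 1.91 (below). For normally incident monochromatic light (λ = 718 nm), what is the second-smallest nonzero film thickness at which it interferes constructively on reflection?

268 nm

Top surface (1.76 → 2.01): reflection off a higher-index medium gives a half-wave phase shift.
At the lower boundary (n = 2.01 to n = 1.91) the reflected ray undergoes no phase shift.
Net: one phase inversion between the two reflected rays.
With one net inversion, constructive interference in reflection requires 2 n t = (m + ½) λ.
The second-smallest nonzero thickness corresponds to m = 1: t = (m + ½) λ / (2 n) = 1.50 × 718 / (2 × 2.01) = 268 nm.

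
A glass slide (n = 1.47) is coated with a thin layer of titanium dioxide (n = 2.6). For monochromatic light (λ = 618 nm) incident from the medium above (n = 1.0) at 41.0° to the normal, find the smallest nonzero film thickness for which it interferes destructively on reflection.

123 nm

At the upper boundary (n = 1.0 to n = 2.6) the reflected ray undergoes a half-wave phase shift.
Bottom surface (2.6 → 1.47): reflection off a lower-index medium gives no phase shift.
The two reflections differ by half a wavelength.
For minimum reflection here: 2 n t cos θ_r = m λ.
Snell's law: 1.0 sin 41.0° = 2.6 sin θ_r → sin θ_r = 0.252, cos θ_r = 0.968.
Minimum nonzero at m = 1: t = λ / (2 n cos θ_r) = 618 / (2 × 2.6 × 0.968) = 123 nm.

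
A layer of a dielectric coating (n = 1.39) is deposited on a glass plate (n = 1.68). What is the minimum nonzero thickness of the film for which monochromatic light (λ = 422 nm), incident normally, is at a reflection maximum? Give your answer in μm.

0.152 μm

Top surface (1.0 → 1.39): reflection off a higher-index medium gives a half-wave phase shift.
Ray reflecting at the bottom interface goes from n = 1.39 toward n = 1.68: a half-wave phase shift.
Net: no relative phase inversion (both shifts match).
With no net inversion, constructive interference in reflection requires 2 n t = m λ.
Minimum nonzero at m = 1: t = λ / (2 n) = 422 / (2 × 1.39) = 152 nm.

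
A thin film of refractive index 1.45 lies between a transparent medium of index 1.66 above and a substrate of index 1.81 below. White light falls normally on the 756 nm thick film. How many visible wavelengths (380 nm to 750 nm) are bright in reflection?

3

At the upper boundary (n = 1.66 to n = 1.45) the reflected ray undergoes no phase shift.
Bottom surface (1.45 → 1.81): reflection off a higher-index medium gives a half-wave phase shift.
The two reflections differ by half a wavelength.
For strong reflection here: 2 n t = (m + ½) λ.
λ = 2 n t / (m + ½) = 2192 / (m + ½) nm.
m=2: 877 nm (IR); m=3: 626 nm (visible); m=4: 487 nm (visible); m=5: 399 nm (visible); m=6: 337 nm (UV).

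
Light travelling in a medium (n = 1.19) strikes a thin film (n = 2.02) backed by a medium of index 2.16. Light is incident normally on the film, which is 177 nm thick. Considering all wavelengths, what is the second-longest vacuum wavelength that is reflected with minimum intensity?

At the upper boundary (n = 1.19 to n = 2.02) the reflected ray undergoes a half-wave phase shift.
At the lower boundary (n = 2.02 to n = 2.16) the reflected ray undergoes a half-wave phase shift.
The two reflections carry the same phase change, so no net offset.
With no net inversion, destructive interference in reflection requires 2 n t = (m + ½) λ.
λ = 2 n t / (m + ½). The second-longest wavelength is m = 1: λ = 2 × 2.02 × 177 / 1.50 = 477 nm.

477 nm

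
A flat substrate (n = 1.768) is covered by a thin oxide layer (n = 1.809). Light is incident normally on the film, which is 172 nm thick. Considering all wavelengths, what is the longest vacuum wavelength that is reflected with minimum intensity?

622 nm

Ray reflecting at the top interface goes from n = 1.0 toward n = 1.809: a half-wave phase shift.
Bottom surface (1.809 → 1.768): reflection off a lower-index medium gives no phase shift.
Net: one phase inversion between the two reflected rays.
With one net inversion, destructive interference in reflection requires 2 n t = m λ.
λ = 2 n t / m. The longest wavelength is m = 1: λ = 2 × 1.809 × 172 / 1.00 = 622 nm.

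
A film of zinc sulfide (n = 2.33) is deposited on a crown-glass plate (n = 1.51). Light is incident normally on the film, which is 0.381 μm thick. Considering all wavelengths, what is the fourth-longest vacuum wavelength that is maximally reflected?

Ray reflecting at the top interface goes from n = 1.0 toward n = 2.33: a half-wave phase shift.
Ray reflecting at the bottom interface goes from n = 2.33 toward n = 1.51: no phase shift.
Net: one phase inversion between the two reflected rays.
With one net inversion, constructive interference in reflection requires 2 n t = (m + ½) λ.
λ = 2 n t / (m + ½). The fourth-longest wavelength is m = 3: λ = 2 × 2.33 × 381 / 3.50 = 507 nm.

507 nm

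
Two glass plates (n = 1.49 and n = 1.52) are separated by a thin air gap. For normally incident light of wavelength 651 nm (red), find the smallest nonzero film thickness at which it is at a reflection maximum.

Ray reflecting at the top interface goes from n = 1.49 toward n = 1.0: no phase shift.
Bottom surface (1.0 → 1.52): reflection off a higher-index medium gives a half-wave phase shift.
Exactly one π shift → a net half-wave offset.
So the condition for constructive reflection is 2 n t = (m + ½) λ.
Minimum at m = 0: t = λ / (4 n) = 651 / (4 × 1.0) = 163 nm.

163 nm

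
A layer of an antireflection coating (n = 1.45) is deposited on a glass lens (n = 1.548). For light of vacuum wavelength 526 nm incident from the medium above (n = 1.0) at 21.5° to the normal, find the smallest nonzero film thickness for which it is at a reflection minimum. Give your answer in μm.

Ray reflecting at the top interface goes from n = 1.0 toward n = 1.45: a half-wave phase shift.
At the lower boundary (n = 1.45 to n = 1.548) the reflected ray undergoes a half-wave phase shift.
Zero or two π shifts → no net half-wave offset.
So the condition for destructive reflection is 2 n t cos θ_r = (m + ½) λ.
Snell's law: 1.0 sin 21.5° = 1.45 sin θ_r → sin θ_r = 0.253, cos θ_r = 0.968.
Minimum at m = 0: t = λ / (4 n cos θ_r) = 526 / (4 × 1.45 × 0.968) = 93.7 nm.

0.0937 μm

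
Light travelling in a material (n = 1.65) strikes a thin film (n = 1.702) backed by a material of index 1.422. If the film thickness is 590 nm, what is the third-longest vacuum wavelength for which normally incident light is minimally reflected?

Top surface (1.65 → 1.702): reflection off a higher-index medium gives a half-wave phase shift.
At the lower boundary (n = 1.702 to n = 1.422) the reflected ray undergoes no phase shift.
Net: one phase inversion between the two reflected rays.
For minimum reflection here: 2 n t = m λ.
λ = 2 n t / m. The third-longest wavelength is m = 3: λ = 2 × 1.702 × 590 / 3.00 = 669 nm.

669 nm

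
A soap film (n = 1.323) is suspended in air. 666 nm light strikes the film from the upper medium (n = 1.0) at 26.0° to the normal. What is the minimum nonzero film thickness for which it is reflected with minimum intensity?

267 nm

At the upper boundary (n = 1.0 to n = 1.323) the reflected ray undergoes a half-wave phase shift.
At the lower boundary (n = 1.323 to n = 1.0) the reflected ray undergoes no phase shift.
The two reflections differ by half a wavelength.
So the condition for destructive reflection is 2 n t cos θ_r = m λ.
Snell's law: 1.0 sin 26.0° = 1.323 sin θ_r → sin θ_r = 0.331, cos θ_r = 0.944.
Minimum nonzero at m = 1: t = λ / (2 n cos θ_r) = 666 / (2 × 1.323 × 0.944) = 267 nm.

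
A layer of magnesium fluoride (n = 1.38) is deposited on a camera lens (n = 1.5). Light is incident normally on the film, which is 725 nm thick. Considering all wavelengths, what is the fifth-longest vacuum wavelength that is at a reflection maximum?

At the upper boundary (n = 1.0 to n = 1.38) the reflected ray undergoes a half-wave phase shift.
At the lower boundary (n = 1.38 to n = 1.5) the reflected ray undergoes a half-wave phase shift.
Net: no relative phase inversion (both shifts match).
So the condition for constructive reflection is 2 n t = m λ.
λ = 2 n t / m. The fifth-longest wavelength is m = 5: λ = 2 × 1.38 × 725 / 5.00 = 400 nm.

400 nm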